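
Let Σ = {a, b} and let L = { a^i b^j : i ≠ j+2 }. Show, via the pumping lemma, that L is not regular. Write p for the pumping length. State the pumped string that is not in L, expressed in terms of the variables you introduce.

Assume L is regular. Let p be the pumping length given by the pumping lemma.
Choose w = a^p b^{p+p!-2}. Since p ≠ (p+p!-2)+2 = p+p!, w ∈ L; and |w| ≥ p.
Write w = xyz as guaranteed by the lemma, with |xy| ≤ p and y is nonempty.
Because |xy| ≤ p and w begins with p copies of a, we have y = a^k with 1 ≤ k ≤ p.
Since 1 ≤ k ≤ p, k divides p!; set t = 1 + p!/k. Then xy^t z has p + (p!/k)·k = p + p! copies of a. Now the a-count is p+p! and (b-count)+2 = (p+p!-2)+2 = p+p!, so i ≠ j+2 fails. So xy^t z = a^{p+p!} b^{p+p!-2} ∉ L.
Contradiction. Therefore L is not regular.

a^{p+p!} b^{p+p!-2}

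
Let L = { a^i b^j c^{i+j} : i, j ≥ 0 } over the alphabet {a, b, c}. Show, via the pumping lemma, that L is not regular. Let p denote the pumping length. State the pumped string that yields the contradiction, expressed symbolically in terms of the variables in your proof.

Assume L is regular. Let p be the pumping length given by the pumping lemma.
Take w = a^p b^p c^{2p} ∈ L (with i=j=p, i+j=2p), |w| = 4p ≥ p.
The pumping lemma gives a decomposition w = xyz where |xy| ≤ p and y is nonempty.
Because |xy| ≤ p and w begins with p copies of a, we have y = a^k with 1 ≤ k ≤ p.
Consider xy^2z = a^{p+k} b^p c^{2p}. Now the a- and b-counts sum to 2p+k, but the c-count is 2p ≠ 2p+k. So xy^2z ∉ L.
This is a contradiction; hence L is not regular.

a^{p+k} b^p c^{2p}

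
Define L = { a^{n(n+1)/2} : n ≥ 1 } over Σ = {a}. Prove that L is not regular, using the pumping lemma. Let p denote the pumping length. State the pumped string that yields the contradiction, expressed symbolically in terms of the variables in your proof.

Toward a contradiction, assume L is regular with pumping length p.
Take w = a^{p(p+1)/2} ∈ L with |w| = p(p+1)/2 ≥ p.
By the pumping lemma, w = xyz with |xy| ≤ p and |y| ≥ 1.
Then y = a^k for some k with 1 ≤ k ≤ p.
Pump with i = 2: xy^2z = a^{p(p+1)/2+k}. Since 1 ≤ k ≤ p, p(p+1)/2 < p(p+1)/2+k ≤ p(p+1)/2+p < (p+1)(p+2)/2, so p(p+1)/2+k is strictly between consecutive triangular numbers. So xy^2z ∉ L.
This contradicts the pumping lemma, so L is not regular.

a^{p(p+1)/2+k}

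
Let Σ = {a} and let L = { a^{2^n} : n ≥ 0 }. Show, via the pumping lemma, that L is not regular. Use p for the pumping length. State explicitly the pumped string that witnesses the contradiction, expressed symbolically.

Assume L is regular; let p be its pumping constant.
Take w = a^{2^p} ∈ L with |w| = 2^p ≥ p.
The pumping lemma gives a decomposition w = xyz where |xy| ≤ p and y is nonempty.
Then y = a^k for some k with 1 ≤ k ≤ p.
Pump with i = 2: xy^2z = a^{2^p+k}. Since 1 ≤ k ≤ p < 2^p, we have 2^p < 2^p+k < 2^{p+1}, so 2^p+k is not a power of 2. So xy^2z ∉ L.
This is a contradiction; hence L is not regular.

a^{2^p+k}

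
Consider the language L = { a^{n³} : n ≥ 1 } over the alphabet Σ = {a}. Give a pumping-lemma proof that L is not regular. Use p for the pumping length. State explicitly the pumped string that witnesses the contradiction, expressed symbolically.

Assume L is regular; let p be its pumping constant.
Take w = a^{p³} ∈ L with |w| = p³ ≥ p.
The pumping lemma gives a decomposition w = xyz where |xy| ≤ p and |y| > 0.
Then y = a^k for some k with 1 ≤ k ≤ p.
Pump with i = 2: xy^2z = a^{p³+k}. Since 1 ≤ k ≤ p, p³ < p³+k ≤ p³+p < p³+3p²+3p+1 = (p+1)³, so p³+k is not a perfect cube. So xy^2z ∉ L.
Contradiction. Therefore L is not regular.

a^{p³+k}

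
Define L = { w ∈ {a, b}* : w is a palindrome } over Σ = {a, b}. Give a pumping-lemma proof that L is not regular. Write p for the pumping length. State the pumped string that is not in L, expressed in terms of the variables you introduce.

Assume L is regular. Let p be the pumping length given by the pumping lemma.
Take w = a^p b a^p, a palindrome of length 2p+1 ≥ p.
The pumping lemma gives a decomposition w = xyz where |xy| ≤ p and |y| > 0.
Because |xy| ≤ p and w begins with p copies of a, we have y = a^k with 1 ≤ k ≤ p.
Pump with i = 2: xy^2z = a^{p+k} b a^p. Its reverse is a^p b a^{p+k}, which differs from xy^2z since k ≥ 1. So xy^2z is not a palindrome and xy^2z ∉ L.
This is a contradiction; hence L is not regular.

a^{p+k} b a^p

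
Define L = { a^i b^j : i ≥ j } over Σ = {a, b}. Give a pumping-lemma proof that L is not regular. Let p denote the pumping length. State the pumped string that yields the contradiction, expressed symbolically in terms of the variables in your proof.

a^{p-k} b^p

Assume L is regular; let p be its pumping constant.
Choose w = a^p b^p ∈ L, with |w| = 2p ≥ p.
The pumping lemma gives a decomposition w = xyz where |xy| ≤ p and |y| ≥ 1.
The first p characters of w are a's, so xy (and hence y) consists only of a's. Write y = a^k, 1 ≤ k ≤ p.
Consider xy^0z = xz = a^{p-k} b^p. Since k ≥ 1, the a-count p-k is less than p, so i ≥ j fails; thus xz ∉ L.
This contradicts the pumping lemma, so L is not regular.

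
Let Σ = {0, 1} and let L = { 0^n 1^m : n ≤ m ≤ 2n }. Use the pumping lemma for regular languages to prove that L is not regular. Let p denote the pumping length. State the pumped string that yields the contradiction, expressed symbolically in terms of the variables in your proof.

Suppose for contradiction that L is regular, and let p be the pumping length.
Take w = 0^p 1^p ∈ L (since p ≤ p ≤ 2p), with |w| = 2p ≥ p.
By the pumping lemma, w = xyz with |xy| ≤ p and y is nonempty.
Since the first p symbols of w are all 0's and |xy| ≤ p, y lies entirely in the leading 0-block: y = 0^k for some k with 1 ≤ k ≤ p.
Pump with i = 2: xy^2z = 0^{p+k} 1^p. Now n = p+k > p = m, so the condition n ≤ m fails. Thus xy^2z ∉ L.
Contradiction. Therefore L is not regular.

0^{p+k} 1^p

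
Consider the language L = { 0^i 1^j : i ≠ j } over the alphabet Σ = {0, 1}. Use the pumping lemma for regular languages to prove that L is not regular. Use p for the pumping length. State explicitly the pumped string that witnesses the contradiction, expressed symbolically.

0^{p+p!} 1^{p+p!}

Assume L is regular. Let p be the pumping length given by the pumping lemma.
Choose w = 0^p 1^{p+p!}. Since p ≠ p+p!, w ∈ L; and |w| ≥ p.
By the pumping lemma, w = xyz with |xy| ≤ p and y is nonempty.
Since the first p symbols of w are all 0's and |xy| ≤ p, y lies entirely in the leading 0-block: y = 0^k for some k with 1 ≤ k ≤ p.
Since 1 ≤ k ≤ p, k divides p!; set t = 1 + p!/k. Then xy^t z has p + (p!/k)·k = p + p! copies of 0. Now the 0-count equals the 1-count, so i ≠ j fails. So xy^t z = 0^{p+p!} 1^{p+p!} ∉ L.
Contradiction. Therefore L is not regular.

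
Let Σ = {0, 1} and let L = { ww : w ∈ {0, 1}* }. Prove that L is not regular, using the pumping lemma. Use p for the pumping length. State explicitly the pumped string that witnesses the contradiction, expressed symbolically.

Assume L is regular; let p be its pumping constant.
Take w = 0^p 1^p 0^p 1^p = uu where u = 0^p1^p; then w ∈ L and |w| = 4p ≥ p.
The pumping lemma gives a decomposition w = xyz where |xy| ≤ p and y is nonempty.
Since the first p symbols of w are all 0's and |xy| ≤ p, y lies entirely in the leading 0-block: y = 0^k for some k with 1 ≤ k ≤ p.
Pump with i = 2: xy^2z = 0^{p+k} 1^p 0^p 1^p, of length 4p+k. Suppose this equals vv. The string starts with 0 and ends with 1, so v does too; thus the boundary between the two copies of v is a 1→0 transition. There is exactly one such transition, at position 2p+k, so |v| = 2p+k and |vv| = 4p+2k ≠ 4p+k since k ≥ 1. So xy^2z ∉ L.
This is a contradiction; hence L is not regular.

0^{p+k} 1^p 0^p 1^p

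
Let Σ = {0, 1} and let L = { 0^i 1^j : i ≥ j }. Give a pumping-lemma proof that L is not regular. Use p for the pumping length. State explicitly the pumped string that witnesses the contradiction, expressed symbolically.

0^{p-k} 1^p

Assume L is regular. Let p be the pumping length given by the pumping lemma.
Choose w = 0^p 1^p ∈ L, with |w| = 2p ≥ p.
By the pumping lemma, w = xyz with |xy| ≤ p and y is nonempty.
The first p characters of w are 0's, so xy (and hence y) consists only of 0's. Write y = 0^k, 1 ≤ k ≤ p.
Consider xy^0z = xz = 0^{p-k} 1^p. Since k ≥ 1, the 0-count p-k is less than p, so i ≥ j fails; thus xz ∉ L.
This is a contradiction; hence L is not regular.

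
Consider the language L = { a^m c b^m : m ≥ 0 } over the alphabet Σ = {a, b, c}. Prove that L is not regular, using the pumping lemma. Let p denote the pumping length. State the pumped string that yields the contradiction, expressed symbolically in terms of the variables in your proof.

a^{p+k} c b^p

Toward a contradiction, assume L is regular with pumping length p.
Take w = a^p c b^p ∈ L with |w| = 2p+1 ≥ p.
By the pumping lemma, w = xyz with |xy| ≤ p and |y| > 0.
Since the first p symbols of w are all a's and |xy| ≤ p, y lies entirely in the leading a-block: y = a^k for some k with 1 ≤ k ≤ p.
Pump with i = 2: xy^2z = a^{p+k} c b^p, which would require p+k = p. But k ≥ 1, so xy^2z ∉ L.
This is a contradiction; hence L is not regular.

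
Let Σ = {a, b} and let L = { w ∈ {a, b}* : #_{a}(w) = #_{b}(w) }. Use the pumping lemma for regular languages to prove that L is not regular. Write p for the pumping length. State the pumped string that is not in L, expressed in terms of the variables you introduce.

a^{p+k} b^p

Assume L is regular; let p be its pumping constant.
Choose w = a^p b^p ∈ L with |w| = 2p ≥ p.
Write w = xyz as guaranteed by the lemma, with |xy| ≤ p and y is nonempty.
Since the first p symbols of w are all a's and |xy| ≤ p, y lies entirely in the leading a-block: y = a^k for some k with 1 ≤ k ≤ p.
Pump with i = 2: xy^2z = a^{p+k} b^p has p+k occurrences of a but only p of b. Since k ≥ 1 the counts differ, so xy^2z ∉ L.
This is a contradiction; hence L is not regular.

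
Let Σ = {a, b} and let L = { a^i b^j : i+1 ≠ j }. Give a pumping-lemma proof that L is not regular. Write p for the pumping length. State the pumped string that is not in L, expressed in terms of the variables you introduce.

Assume L is regular; let p be its pumping constant.
Choose w = a^p b^{p+p!+1}. Since p ≠ (p+p!+1)-1 = p+p!, w ∈ L; and |w| ≥ p.
Write w = xyz as guaranteed by the lemma, with |xy| ≤ p and |y| ≥ 1.
The first p characters of w are a's, so xy (and hence y) consists only of a's. Write y = a^k, 1 ≤ k ≤ p.
Since 1 ≤ k ≤ p, k divides p!; set t = 1 + p!/k. Then xy^t z has p + (p!/k)·k = p + p! copies of a. Now the a-count is p+p! and (b-count)-1 = (p+p!+1)-1 = p+p!, so i+1 ≠ j fails. So xy^t z = a^{p+p!} b^{p+p!+1} ∉ L.
Contradiction. Therefore L is not regular.

a^{p+p!} b^{p+p!+1}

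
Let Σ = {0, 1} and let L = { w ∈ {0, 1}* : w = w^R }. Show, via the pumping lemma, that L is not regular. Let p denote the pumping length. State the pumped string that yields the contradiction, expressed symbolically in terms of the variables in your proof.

Suppose for contradiction that L is regular, and let p be the pumping length.
Take w = 0^p 1 0^p, a palindrome of length 2p+1 ≥ p.
Write w = xyz as guaranteed by the lemma, with |xy| ≤ p and |y| ≥ 1.
Because |xy| ≤ p and w begins with p copies of 0, we have y = 0^k with 1 ≤ k ≤ p.
Pump with i = 2: xy^2z = 0^{p+k} 1 0^p. Its reverse is 0^p 1 0^{p+k}, which differs from xy^2z since k ≥ 1. So xy^2z is not a palindrome and xy^2z ∉ L.
This contradicts the pumping lemma, so L is not regular.

0^{p+k} 1 0^p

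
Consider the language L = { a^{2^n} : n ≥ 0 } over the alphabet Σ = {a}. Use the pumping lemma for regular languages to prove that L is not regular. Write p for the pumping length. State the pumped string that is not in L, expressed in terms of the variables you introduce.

Assume L is regular. Let p be the pumping length given by the pumping lemma.
Take w = a^{2^p} ∈ L with |w| = 2^p ≥ p.
Write w = xyz as guaranteed by the lemma, with |xy| ≤ p and |y| ≥ 1.
Then y = a^k for some k with 1 ≤ k ≤ p.
Pump with i = 2: xy^2z = a^{2^p+k}. Since 1 ≤ k ≤ p < 2^p, we have 2^p < 2^p+k < 2^{p+1}, so 2^p+k is not a power of 2. So xy^2z ∉ L.
This is a contradiction; hence L is not regular.

a^{2^p+k}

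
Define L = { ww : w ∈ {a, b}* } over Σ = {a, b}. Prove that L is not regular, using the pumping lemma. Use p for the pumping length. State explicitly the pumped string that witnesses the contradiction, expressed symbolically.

a^{p+k} b^p a^p b^p

Toward a contradiction, assume L is regular with pumping length p.
Take w = a^p b^p a^p b^p = uu where u = a^pb^p; then w ∈ L and |w| = 4p ≥ p.
By the pumping lemma, w = xyz with |xy| ≤ p and y is nonempty.
Because |xy| ≤ p and w begins with p copies of a, we have y = a^k with 1 ≤ k ≤ p.
Pump with i = 2: xy^2z = a^{p+k} b^p a^p b^p, of length 4p+k. Suppose this equals vv. The string starts with a and ends with b, so v does too; thus the boundary between the two copies of v is a b→a transition. There is exactly one such transition, at position 2p+k, so |v| = 2p+k and |vv| = 4p+2k ≠ 4p+k since k ≥ 1. So xy^2z ∉ L.
This contradicts the pumping lemma, so L is not regular.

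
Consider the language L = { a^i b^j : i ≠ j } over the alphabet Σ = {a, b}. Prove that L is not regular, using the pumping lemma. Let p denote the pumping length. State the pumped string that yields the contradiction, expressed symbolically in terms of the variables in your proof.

Toward a contradiction, assume L is regular with pumping length p.
Choose w = a^p b^{p+p!}. Since p ≠ p+p!, w ∈ L; and |w| ≥ p.
Write w = xyz as guaranteed by the lemma, with |xy| ≤ p and y is nonempty.
The first p characters of w are a's, so xy (and hence y) consists only of a's. Write y = a^k, 1 ≤ k ≤ p.
Since 1 ≤ k ≤ p, k divides p!; set t = 1 + p!/k. Then xy^t z has p + (p!/k)·k = p + p! copies of a. Now the a-count equals the b-count, so i ≠ j fails. So xy^t z = a^{p+p!} b^{p+p!} ∉ L.
Contradiction. Therefore L is not regular.

a^{p+p!} b^{p+p!}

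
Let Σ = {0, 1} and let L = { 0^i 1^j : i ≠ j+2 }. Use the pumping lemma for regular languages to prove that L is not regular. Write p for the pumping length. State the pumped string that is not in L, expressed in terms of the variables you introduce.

0^{p+p!} 1^{p+p!-2}

Suppose for contradiction that L is regular, and let p be the pumping length.
Choose w = 0^p 1^{p+p!-2}. Since p ≠ (p+p!-2)+2 = p+p!, w ∈ L; and |w| ≥ p.
The pumping lemma gives a decomposition w = xyz where |xy| ≤ p and y is nonempty.
The first p characters of w are 0's, so xy (and hence y) consists only of 0's. Write y = 0^k, 1 ≤ k ≤ p.
Since 1 ≤ k ≤ p, k divides p!; set t = 1 + p!/k. Then xy^t z has p + (p!/k)·k = p + p! copies of 0. Now the 0-count is p+p! and (1-count)+2 = (p+p!-2)+2 = p+p!, so i ≠ j+2 fails. So xy^t z = 0^{p+p!} 1^{p+p!-2} ∉ L.
This is a contradiction; hence L is not regular.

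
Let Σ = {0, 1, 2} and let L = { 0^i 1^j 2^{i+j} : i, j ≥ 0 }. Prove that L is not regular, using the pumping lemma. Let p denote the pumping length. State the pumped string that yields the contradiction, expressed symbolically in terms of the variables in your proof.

0^{p+k} 1^p 2^{2p}

Assume L is regular; let p be its pumping constant.
Take w = 0^p 1^p 2^{2p} ∈ L (with i=j=p, i+j=2p), |w| = 4p ≥ p.
The pumping lemma gives a decomposition w = xyz where |xy| ≤ p and |y| > 0.
The first p characters of w are 0's, so xy (and hence y) consists only of 0's. Write y = 0^k, 1 ≤ k ≤ p.
Consider xy^2z = 0^{p+k} 1^p 2^{2p}. Now the 0- and 1-counts sum to 2p+k, but the 2-count is 2p ≠ 2p+k. So xy^2z ∉ L.
This contradicts the pumping lemma, so L is not regular.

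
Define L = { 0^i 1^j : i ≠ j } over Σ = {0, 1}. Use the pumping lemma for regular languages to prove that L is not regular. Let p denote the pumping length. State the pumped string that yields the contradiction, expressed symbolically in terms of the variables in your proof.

Suppose for contradiction that L is regular, and let p be the pumping length.
Choose w = 0^p 1^{p+p!}. Since p ≠ p+p!, w ∈ L; and |w| ≥ p.
The pumping lemma gives a decomposition w = xyz where |xy| ≤ p and |y| > 0.
Since the first p symbols of w are all 0's and |xy| ≤ p, y lies entirely in the leading 0-block: y = 0^k for some k with 1 ≤ k ≤ p.
Since 1 ≤ k ≤ p, k divides p!; set t = 1 + p!/k. Then xy^t z has p + (p!/k)·k = p + p! copies of 0. Now the 0-count equals the 1-count, so i ≠ j fails. So xy^t z = 0^{p+p!} 1^{p+p!} ∉ L.
This is a contradiction; hence L is not regular.

0^{p+p!} 1^{p+p!}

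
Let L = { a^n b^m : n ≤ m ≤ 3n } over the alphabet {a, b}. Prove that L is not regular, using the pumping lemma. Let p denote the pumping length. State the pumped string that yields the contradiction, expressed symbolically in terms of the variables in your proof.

Assume L is regular. Let p be the pumping length given by the pumping lemma.
Take w = a^p b^p ∈ L (since p ≤ p ≤ 3p), with |w| = 2p ≥ p.
By the pumping lemma, w = xyz with |xy| ≤ p and |y| ≥ 1.
Since the first p symbols of w are all a's and |xy| ≤ p, y lies entirely in the leading a-block: y = a^k for some k with 1 ≤ k ≤ p.
Pump with i = 2: xy^2z = a^{p+k} b^p. Now n = p+k > p = m, so the condition n ≤ m fails. Thus xy^2z ∉ L.
This is a contradiction; hence L is not regular.

a^{p+k} b^p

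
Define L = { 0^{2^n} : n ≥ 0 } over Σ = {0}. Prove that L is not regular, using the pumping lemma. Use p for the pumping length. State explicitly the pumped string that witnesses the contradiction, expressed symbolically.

0^{2^p+k}

Suppose for contradiction that L is regular, and let p be the pumping length.
Take w = 0^{2^p} ∈ L with |w| = 2^p ≥ p.
The pumping lemma gives a decomposition w = xyz where |xy| ≤ p and |y| ≥ 1.
Then y = 0^k for some k with 1 ≤ k ≤ p.
Pump with i = 2: xy^2z = 0^{2^p+k}. Since 1 ≤ k ≤ p < 2^p, we have 2^p < 2^p+k < 2^{p+1}, so 2^p+k is not a power of 2. So xy^2z ∉ L.
Contradiction. Therefore L is not regular.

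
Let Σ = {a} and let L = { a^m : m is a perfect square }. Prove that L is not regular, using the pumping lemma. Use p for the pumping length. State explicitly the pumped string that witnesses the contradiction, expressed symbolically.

a^{p²+k}

Assume L is regular; let p be its pumping constant.
Take w = a^{p²} ∈ L with |w| = p² ≥ p.
Write w = xyz as guaranteed by the lemma, with |xy| ≤ p and |y| ≥ 1.
Then y = a^k for some k with 1 ≤ k ≤ p.
Pump with i = 2: xy^2z = a^{p²+k}. Since 1 ≤ k ≤ p, p² < p²+k ≤ p²+p < (p+1)², so p²+k lies strictly between consecutive squares and is not a perfect square. So xy^2z ∉ L.
Contradiction. Therefore L is not regular.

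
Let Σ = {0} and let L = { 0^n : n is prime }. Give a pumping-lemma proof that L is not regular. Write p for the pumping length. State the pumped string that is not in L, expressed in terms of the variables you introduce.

0^{q(1+k)}

Assume L is regular; let p be its pumping constant.
Let q be a prime with q ≥ p+2 (infinitely many primes exist), and take w = 0^q ∈ L with |w| = q ≥ p.
Write w = xyz as guaranteed by the lemma, with |xy| ≤ p and y is nonempty.
Then y = 0^k for some k with 1 ≤ k ≤ p.
Since 1 ≤ k ≤ p, |xz| = q-k. Pump with i = q+1: |xy^{q+1}z| = (q-k)+(q+1)k = q+qk = q(1+k), which is composite (both factors ≥ 2). So xy^{q+1}z = 0^{q(1+k)} ∉ L.
Contradiction. Therefore L is not regular.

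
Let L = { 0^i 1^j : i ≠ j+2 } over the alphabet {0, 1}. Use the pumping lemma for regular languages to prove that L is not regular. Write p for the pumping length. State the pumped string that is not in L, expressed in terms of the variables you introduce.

0^{p+p!} 1^{p+p!-2}

Assume L is regular. Let p be the pumping length given by the pumping lemma.
Choose w = 0^p 1^{p+p!-2}. Since p ≠ (p+p!-2)+2 = p+p!, w ∈ L; and |w| ≥ p.
By the pumping lemma, w = xyz with |xy| ≤ p and y is nonempty.
Since the first p symbols of w are all 0's and |xy| ≤ p, y lies entirely in the leading 0-block: y = 0^k for some k with 1 ≤ k ≤ p.
Since 1 ≤ k ≤ p, k divides p!; set t = 1 + p!/k. Then xy^t z has p + (p!/k)·k = p + p! copies of 0. Now the 0-count is p+p! and (1-count)+2 = (p+p!-2)+2 = p+p!, so i ≠ j+2 fails. So xy^t z = 0^{p+p!} 1^{p+p!-2} ∉ L.
Contradiction. Therefore L is not regular.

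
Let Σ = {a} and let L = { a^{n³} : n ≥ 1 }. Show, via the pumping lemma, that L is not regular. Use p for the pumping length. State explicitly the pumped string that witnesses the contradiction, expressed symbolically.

a^{p³+k}

Toward a contradiction, assume L is regular with pumping length p.
Take w = a^{p³} ∈ L with |w| = p³ ≥ p.
By the pumping lemma, w = xyz with |xy| ≤ p and y is nonempty.
Then y = a^k for some k with 1 ≤ k ≤ p.
Pump with i = 2: xy^2z = a^{p³+k}. Since 1 ≤ k ≤ p, p³ < p³+k ≤ p³+p < p³+3p²+3p+1 = (p+1)³, so p³+k is not a perfect cube. So xy^2z ∉ L.
Contradiction. Therefore L is not regular.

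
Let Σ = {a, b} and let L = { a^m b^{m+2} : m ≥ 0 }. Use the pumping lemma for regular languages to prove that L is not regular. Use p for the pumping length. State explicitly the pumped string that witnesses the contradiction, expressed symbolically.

a^{p+k} b^{p+2}

Assume L is regular; let p be its pumping constant.
Take w = a^p b^{p+2}. Then w ∈ L and |w| = 2p+2 ≥ p.
By the pumping lemma, w = xyz with |xy| ≤ p and |y| ≥ 1.
Since the first p symbols of w are all a's and |xy| ≤ p, y lies entirely in the leading a-block: y = a^k for some k with 1 ≤ k ≤ p.
Pump with i = 2: xy^2z = a^{p+k} b^{p+2}. For this to lie in L we would need p+2 = (p+k)+2, which forces k = 0. But k ≥ 1, so xy^2z ∉ L.
This is a contradiction; hence L is not regular.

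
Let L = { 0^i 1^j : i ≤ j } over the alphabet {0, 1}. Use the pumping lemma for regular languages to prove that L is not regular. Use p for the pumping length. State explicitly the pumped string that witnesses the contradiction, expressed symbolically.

Assume L is regular. Let p be the pumping length given by the pumping lemma.
Choose w = 0^p 1^p ∈ L, with |w| = 2p ≥ p.
By the pumping lemma, w = xyz with |xy| ≤ p and |y| > 0.
The first p characters of w are 0's, so xy (and hence y) consists only of 0's. Write y = 0^k, 1 ≤ k ≤ p.
Consider xy^2z = 0^{p+k} 1^p. Since k ≥ 1, the 0-count p+k exceeds the 1-count p, so i ≤ j fails; thus xy^2z ∉ L.
This is a contradiction; hence L is not regular.

0^{p+k} 1^p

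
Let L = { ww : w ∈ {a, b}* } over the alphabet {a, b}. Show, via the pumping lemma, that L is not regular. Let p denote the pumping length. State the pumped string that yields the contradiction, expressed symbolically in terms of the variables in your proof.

Toward a contradiction, assume L is regular with pumping length p.
Take w = a^p b^p a^p b^p = uu where u = a^pb^p; then w ∈ L and |w| = 4p ≥ p.
By the pumping lemma, w = xyz with |xy| ≤ p and |y| > 0.
The first p characters of w are a's, so xy (and hence y) consists only of a's. Write y = a^k, 1 ≤ k ≤ p.
Pump with i = 2: xy^2z = a^{p+k} b^p a^p b^p, of length 4p+k. Suppose this equals vv. The string starts with a and ends with b, so v does too; thus the boundary between the two copies of v is a b→a transition. There is exactly one such transition, at position 2p+k, so |v| = 2p+k and |vv| = 4p+2k ≠ 4p+k since k ≥ 1. So xy^2z ∉ L.
This is a contradiction; hence L is not regular.

a^{p+k} b^p a^p b^p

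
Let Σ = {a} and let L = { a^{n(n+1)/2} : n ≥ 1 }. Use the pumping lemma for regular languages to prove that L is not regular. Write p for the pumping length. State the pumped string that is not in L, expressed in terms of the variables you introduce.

a^{p(p+1)/2+k}

Suppose for contradiction that L is regular, and let p be the pumping length.
Take w = a^{p(p+1)/2} ∈ L with |w| = p(p+1)/2 ≥ p.
By the pumping lemma, w = xyz with |xy| ≤ p and |y| ≥ 1.
Then y = a^k for some k with 1 ≤ k ≤ p.
Pump with i = 2: xy^2z = a^{p(p+1)/2+k}. Since 1 ≤ k ≤ p, p(p+1)/2 < p(p+1)/2+k ≤ p(p+1)/2+p < (p+1)(p+2)/2, so p(p+1)/2+k is strictly between consecutive triangular numbers. So xy^2z ∉ L.
This is a contradiction; hence L is not regular.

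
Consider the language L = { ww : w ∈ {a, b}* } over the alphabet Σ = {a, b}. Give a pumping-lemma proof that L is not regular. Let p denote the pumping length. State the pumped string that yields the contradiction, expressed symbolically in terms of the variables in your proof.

Assume L is regular. Let p be the pumping length given by the pumping lemma.
Take w = a^p b^p a^p b^p = uu where u = a^pb^p; then w ∈ L and |w| = 4p ≥ p.
The pumping lemma gives a decomposition w = xyz where |xy| ≤ p and |y| > 0.
Since the first p symbols of w are all a's and |xy| ≤ p, y lies entirely in the leading a-block: y = a^k for some k with 1 ≤ k ≤ p.
Pump with i = 2: xy^2z = a^{p+k} b^p a^p b^p, of length 4p+k. Suppose this equals vv. The string starts with a and ends with b, so v does too; thus the boundary between the two copies of v is a b→a transition. There is exactly one such transition, at position 2p+k, so |v| = 2p+k and |vv| = 4p+2k ≠ 4p+k since k ≥ 1. So xy^2z ∉ L.
This is a contradiction; hence L is not regular.

a^{p+k} b^p a^p b^p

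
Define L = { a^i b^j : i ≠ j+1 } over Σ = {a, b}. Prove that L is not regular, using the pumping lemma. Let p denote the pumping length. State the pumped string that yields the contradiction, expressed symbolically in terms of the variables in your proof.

Assume L is regular; let p be its pumping constant.
Choose w = a^p b^{p+p!-1}. Since p ≠ (p+p!-1)+1 = p+p!, w ∈ L; and |w| ≥ p.
Write w = xyz as guaranteed by the lemma, with |xy| ≤ p and |y| ≥ 1.
The first p characters of w are a's, so xy (and hence y) consists only of a's. Write y = a^k, 1 ≤ k ≤ p.
Since 1 ≤ k ≤ p, k divides p!; set t = 1 + p!/k. Then xy^t z has p + (p!/k)·k = p + p! copies of a. Now the a-count is p+p! and (b-count)+1 = (p+p!-1)+1 = p+p!, so i ≠ j+1 fails. So xy^t z = a^{p+p!} b^{p+p!-1} ∉ L.
This is a contradiction; hence L is not regular.

a^{p+p!} b^{p+p!-1}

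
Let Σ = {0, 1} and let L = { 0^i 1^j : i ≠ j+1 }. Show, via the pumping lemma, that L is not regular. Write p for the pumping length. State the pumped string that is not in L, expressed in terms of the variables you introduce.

Toward a contradiction, assume L is regular with pumping length p.
Choose w = 0^p 1^{p+p!-1}. Since p ≠ (p+p!-1)+1 = p+p!, w ∈ L; and |w| ≥ p.
The pumping lemma gives a decomposition w = xyz where |xy| ≤ p and |y| > 0.
Since the first p symbols of w are all 0's and |xy| ≤ p, y lies entirely in the leading 0-block: y = 0^k for some k with 1 ≤ k ≤ p.
Since 1 ≤ k ≤ p, k divides p!; set t = 1 + p!/k. Then xy^t z has p + (p!/k)·k = p + p! copies of 0. Now the 0-count is p+p! and (1-count)+1 = (p+p!-1)+1 = p+p!, so i ≠ j+1 fails. So xy^t z = 0^{p+p!} 1^{p+p!-1} ∉ L.
This contradicts the pumping lemma, so L is not regular.

0^{p+p!} 1^{p+p!-1}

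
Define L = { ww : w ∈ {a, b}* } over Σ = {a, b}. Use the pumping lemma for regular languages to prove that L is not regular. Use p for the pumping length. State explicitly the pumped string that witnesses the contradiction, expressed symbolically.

a^{p+k} b^p a^p b^p

Assume L is regular; let p be its pumping constant.
Take w = a^p b^p a^p b^p = uu where u = a^pb^p; then w ∈ L and |w| = 4p ≥ p.
The pumping lemma gives a decomposition w = xyz where |xy| ≤ p and |y| > 0.
The first p characters of w are a's, so xy (and hence y) consists only of a's. Write y = a^k, 1 ≤ k ≤ p.
Pump with i = 2: xy^2z = a^{p+k} b^p a^p b^p, of length 4p+k. Suppose this equals vv. The string starts with a and ends with b, so v does too; thus the boundary between the two copies of v is a b→a transition. There is exactly one such transition, at position 2p+k, so |v| = 2p+k and |vv| = 4p+2k ≠ 4p+k since k ≥ 1. So xy^2z ∉ L.
This is a contradiction; hence L is not regular.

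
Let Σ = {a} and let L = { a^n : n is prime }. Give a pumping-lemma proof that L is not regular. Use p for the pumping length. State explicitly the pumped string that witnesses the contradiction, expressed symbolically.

a^{q(1+k)}

Assume L is regular; let p be its pumping constant.
Let q be a prime with q ≥ p+2 (infinitely many primes exist), and take w = a^q ∈ L with |w| = q ≥ p.
Write w = xyz as guaranteed by the lemma, with |xy| ≤ p and |y| ≥ 1.
Then y = a^k for some k with 1 ≤ k ≤ p.
Since 1 ≤ k ≤ p, |xz| = q-k. Pump with i = q+1: |xy^{q+1}z| = (q-k)+(q+1)k = q+qk = q(1+k), which is composite (both factors ≥ 2). So xy^{q+1}z = a^{q(1+k)} ∉ L.
Contradiction. Therefore L is not regular.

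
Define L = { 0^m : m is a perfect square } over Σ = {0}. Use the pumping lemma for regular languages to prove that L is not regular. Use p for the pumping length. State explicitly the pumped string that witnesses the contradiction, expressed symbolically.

Assume L is regular. Let p be the pumping length given by the pumping lemma.
Take w = 0^{p²} ∈ L with |w| = p² ≥ p.
The pumping lemma gives a decomposition w = xyz where |xy| ≤ p and |y| ≥ 1.
Then y = 0^k for some k with 1 ≤ k ≤ p.
Pump with i = 2: xy^2z = 0^{p²+k}. Since 1 ≤ k ≤ p, p² < p²+k ≤ p²+p < (p+1)², so p²+k lies strictly between consecutive squares and is not a perfect square. So xy^2z ∉ L.
Contradiction. Therefore L is not regular.

0^{p²+k}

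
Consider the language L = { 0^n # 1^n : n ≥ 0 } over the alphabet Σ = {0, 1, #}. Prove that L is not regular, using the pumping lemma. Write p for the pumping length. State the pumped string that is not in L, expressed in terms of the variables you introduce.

Assume L is regular. Let p be the pumping length given by the pumping lemma.
Take w = 0^p # 1^p ∈ L with |w| = 2p+1 ≥ p.
By the pumping lemma, w = xyz with |xy| ≤ p and |y| > 0.
Because |xy| ≤ p and w begins with p copies of 0, we have y = 0^k with 1 ≤ k ≤ p.
Pump with i = 2: xy^2z = 0^{p+k} # 1^p, which would require p+k = p. But k ≥ 1, so xy^2z ∉ L.
Contradiction. Therefore L is not regular.

0^{p+k} # 1^p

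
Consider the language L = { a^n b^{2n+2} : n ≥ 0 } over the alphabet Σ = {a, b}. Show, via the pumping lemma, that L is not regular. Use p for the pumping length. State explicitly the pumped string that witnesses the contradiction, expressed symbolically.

a^{p+k} b^{2p+2}

Toward a contradiction, assume L is regular with pumping length p.
Choose w = a^p b^{2p+2}, which is in L with |w| = 3p+2 ≥ p.
Write w = xyz as guaranteed by the lemma, with |xy| ≤ p and |y| > 0.
Since the first p symbols of w are all a's and |xy| ≤ p, y lies entirely in the leading a-block: y = a^k for some k with 1 ≤ k ≤ p.
Pump with i = 2: xy^2z = a^{p+k} b^{2p+2}. For this to lie in L we would need 2p+2 = 2(p+k)+2, which forces k = 0. But k ≥ 1, so xy^2z ∉ L.
Contradiction. Therefore L is not regular.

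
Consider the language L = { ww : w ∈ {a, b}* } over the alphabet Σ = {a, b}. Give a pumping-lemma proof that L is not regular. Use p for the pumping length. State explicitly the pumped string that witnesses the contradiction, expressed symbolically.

Suppose for contradiction that L is regular, and let p be the pumping length.
Take w = a^p b^p a^p b^p = uu where u = a^pb^p; then w ∈ L and |w| = 4p ≥ p.
Write w = xyz as guaranteed by the lemma, with |xy| ≤ p and y is nonempty.
The first p characters of w are a's, so xy (and hence y) consists only of a's. Write y = a^k, 1 ≤ k ≤ p.
Pump with i = 2: xy^2z = a^{p+k} b^p a^p b^p, of length 4p+k. Suppose this equals vv. The string starts with a and ends with b, so v does too; thus the boundary between the two copies of v is a b→a transition. There is exactly one such transition, at position 2p+k, so |v| = 2p+k and |vv| = 4p+2k ≠ 4p+k since k ≥ 1. So xy^2z ∉ L.
Contradiction. Therefore L is not regular.

a^{p+k} b^p a^p b^p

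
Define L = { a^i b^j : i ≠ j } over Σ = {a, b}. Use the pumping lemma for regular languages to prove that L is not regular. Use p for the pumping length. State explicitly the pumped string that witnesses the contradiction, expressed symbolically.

Suppose for contradiction that L is regular, and let p be the pumping length.
Choose w = a^p b^{p+p!}. Since p ≠ p+p!, w ∈ L; and |w| ≥ p.
The pumping lemma gives a decomposition w = xyz where |xy| ≤ p and y is nonempty.
Because |xy| ≤ p and w begins with p copies of a, we have y = a^k with 1 ≤ k ≤ p.
Since 1 ≤ k ≤ p, k divides p!; set t = 1 + p!/k. Then xy^t z has p + (p!/k)·k = p + p! copies of a. Now the a-count equals the b-count, so i ≠ j fails. So xy^t z = a^{p+p!} b^{p+p!} ∉ L.
This contradicts the pumping lemma, so L is not regular.

a^{p+p!} b^{p+p!}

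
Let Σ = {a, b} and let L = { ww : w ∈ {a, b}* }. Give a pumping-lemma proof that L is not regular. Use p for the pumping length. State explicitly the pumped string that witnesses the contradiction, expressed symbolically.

a^{p+k} b^p a^p b^p

Toward a contradiction, assume L is regular with pumping length p.
Take w = a^p b^p a^p b^p = uu where u = a^pb^p; then w ∈ L and |w| = 4p ≥ p.
The pumping lemma gives a decomposition w = xyz where |xy| ≤ p and y is nonempty.
The first p characters of w are a's, so xy (and hence y) consists only of a's. Write y = a^k, 1 ≤ k ≤ p.
Pump with i = 2: xy^2z = a^{p+k} b^p a^p b^p, of length 4p+k. Suppose this equals vv. The string starts with a and ends with b, so v does too; thus the boundary between the two copies of v is a b→a transition. There is exactly one such transition, at position 2p+k, so |v| = 2p+k and |vv| = 4p+2k ≠ 4p+k since k ≥ 1. So xy^2z ∉ L.
This is a contradiction; hence L is not regular.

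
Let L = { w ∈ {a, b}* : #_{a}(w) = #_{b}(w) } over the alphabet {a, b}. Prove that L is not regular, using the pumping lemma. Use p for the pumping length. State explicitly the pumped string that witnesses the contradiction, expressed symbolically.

a^{p+k} b^p

Assume L is regular. Let p be the pumping length given by the pumping lemma.
Choose w = a^p b^p ∈ L with |w| = 2p ≥ p.
By the pumping lemma, w = xyz with |xy| ≤ p and y is nonempty.
The first p characters of w are a's, so xy (and hence y) consists only of a's. Write y = a^k, 1 ≤ k ≤ p.
Pump with i = 2: xy^2z = a^{p+k} b^p has p+k occurrences of a but only p of b. Since k ≥ 1 the counts differ, so xy^2z ∉ L.
Contradiction. Therefore L is not regular.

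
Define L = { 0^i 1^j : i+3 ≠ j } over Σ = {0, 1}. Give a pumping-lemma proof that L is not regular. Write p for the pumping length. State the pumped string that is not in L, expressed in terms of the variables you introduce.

Suppose for contradiction that L is regular, and let p be the pumping length.
Choose w = 0^p 1^{p+p!+3}. Since p ≠ (p+p!+3)-3 = p+p!, w ∈ L; and |w| ≥ p.
By the pumping lemma, w = xyz with |xy| ≤ p and y is nonempty.
Since the first p symbols of w are all 0's and |xy| ≤ p, y lies entirely in the leading 0-block: y = 0^k for some k with 1 ≤ k ≤ p.
Since 1 ≤ k ≤ p, k divides p!; set t = 1 + p!/k. Then xy^t z has p + (p!/k)·k = p + p! copies of 0. Now the 0-count is p+p! and (1-count)-3 = (p+p!+3)-3 = p+p!, so i+3 ≠ j fails. So xy^t z = 0^{p+p!} 1^{p+p!+3} ∉ L.
This contradicts the pumping lemma, so L is not regular.

0^{p+p!} 1^{p+p!+3}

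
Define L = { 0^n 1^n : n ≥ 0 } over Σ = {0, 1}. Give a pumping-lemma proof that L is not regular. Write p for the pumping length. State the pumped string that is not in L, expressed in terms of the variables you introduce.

Assume L is regular. Let p be the pumping length given by the pumping lemma.
Choose w = 0^p 1^p, which is in L with |w| = 2p ≥ p.
The pumping lemma gives a decomposition w = xyz where |xy| ≤ p and y is nonempty.
Because |xy| ≤ p and w begins with p copies of 0, we have y = 0^k with 1 ≤ k ≤ p.
Pump with i = 2: xy^2z = 0^{p+k} 1^p. For this to lie in L we would need p = p+k, which forces k = 0. But k ≥ 1, so xy^2z ∉ L.
Contradiction. Therefore L is not regular.

0^{p+k} 1^p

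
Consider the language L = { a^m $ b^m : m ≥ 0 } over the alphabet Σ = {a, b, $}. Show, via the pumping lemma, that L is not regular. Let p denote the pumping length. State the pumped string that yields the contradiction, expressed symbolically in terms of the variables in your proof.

a^{p+k} $ b^p

Toward a contradiction, assume L is regular with pumping length p.
Take w = a^p $ b^p ∈ L with |w| = 2p+1 ≥ p.
The pumping lemma gives a decomposition w = xyz where |xy| ≤ p and |y| > 0.
Because |xy| ≤ p and w begins with p copies of a, we have y = a^k with 1 ≤ k ≤ p.
Pump with i = 2: xy^2z = a^{p+k} $ b^p, which would require p+k = p. But k ≥ 1, so xy^2z ∉ L.
Contradiction. Therefore L is not regular.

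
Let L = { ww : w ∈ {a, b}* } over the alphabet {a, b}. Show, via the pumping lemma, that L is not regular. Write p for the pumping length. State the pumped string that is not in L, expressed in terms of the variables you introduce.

Assume L is regular; let p be its pumping constant.
Take w = a^p b^p a^p b^p = uu where u = a^pb^p; then w ∈ L and |w| = 4p ≥ p.
By the pumping lemma, w = xyz with |xy| ≤ p and |y| ≥ 1.
Since the first p symbols of w are all a's and |xy| ≤ p, y lies entirely in the leading a-block: y = a^k for some k with 1 ≤ k ≤ p.
Pump with i = 2: xy^2z = a^{p+k} b^p a^p b^p, of length 4p+k. Suppose this equals vv. The string starts with a and ends with b, so v does too; thus the boundary between the two copies of v is a b→a transition. There is exactly one such transition, at position 2p+k, so |v| = 2p+k and |vv| = 4p+2k ≠ 4p+k since k ≥ 1. So xy^2z ∉ L.
Contradiction. Therefore L is not regular.

a^{p+k} b^p a^p b^p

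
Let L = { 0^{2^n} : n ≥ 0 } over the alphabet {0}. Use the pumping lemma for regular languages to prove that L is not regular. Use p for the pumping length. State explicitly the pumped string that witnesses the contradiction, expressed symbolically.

0^{2^p+k}

Assume L is regular. Let p be the pumping length given by the pumping lemma.
Take w = 0^{2^p} ∈ L with |w| = 2^p ≥ p.
By the pumping lemma, w = xyz with |xy| ≤ p and y is nonempty.
Then y = 0^k for some k with 1 ≤ k ≤ p.
Pump with i = 2: xy^2z = 0^{2^p+k}. Since 1 ≤ k ≤ p < 2^p, we have 2^p < 2^p+k < 2^{p+1}, so 2^p+k is not a power of 2. So xy^2z ∉ L.
This is a contradiction; hence L is not regular.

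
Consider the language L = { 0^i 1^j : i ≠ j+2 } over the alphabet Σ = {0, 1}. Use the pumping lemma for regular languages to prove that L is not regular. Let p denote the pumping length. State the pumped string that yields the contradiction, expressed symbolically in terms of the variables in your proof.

Suppose for contradiction that L is regular, and let p be the pumping length.
Choose w = 0^p 1^{p+p!-2}. Since p ≠ (p+p!-2)+2 = p+p!, w ∈ L; and |w| ≥ p.
Write w = xyz as guaranteed by the lemma, with |xy| ≤ p and |y| ≥ 1.
Since the first p symbols of w are all 0's and |xy| ≤ p, y lies entirely in the leading 0-block: y = 0^k for some k with 1 ≤ k ≤ p.
Since 1 ≤ k ≤ p, k divides p!; set t = 1 + p!/k. Then xy^t z has p + (p!/k)·k = p + p! copies of 0. Now the 0-count is p+p! and (1-count)+2 = (p+p!-2)+2 = p+p!, so i ≠ j+2 fails. So xy^t z = 0^{p+p!} 1^{p+p!-2} ∉ L.
Contradiction. Therefore L is not regular.

0^{p+p!} 1^{p+p!-2}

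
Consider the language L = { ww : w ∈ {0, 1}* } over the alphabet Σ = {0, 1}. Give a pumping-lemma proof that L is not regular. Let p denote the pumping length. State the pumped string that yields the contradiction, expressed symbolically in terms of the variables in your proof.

0^{p+k} 1^p 0^p 1^p

Suppose for contradiction that L is regular, and let p be the pumping length.
Take w = 0^p 1^p 0^p 1^p = uu where u = 0^p1^p; then w ∈ L and |w| = 4p ≥ p.
Write w = xyz as guaranteed by the lemma, with |xy| ≤ p and |y| > 0.
Because |xy| ≤ p and w begins with p copies of 0, we have y = 0^k with 1 ≤ k ≤ p.
Pump with i = 2: xy^2z = 0^{p+k} 1^p 0^p 1^p, of length 4p+k. Suppose this equals vv. The string starts with 0 and ends with 1, so v does too; thus the boundary between the two copies of v is a 1→0 transition. There is exactly one such transition, at position 2p+k, so |v| = 2p+k and |vv| = 4p+2k ≠ 4p+k since k ≥ 1. So xy^2z ∉ L.
This contradicts the pumping lemma, so L is not regular.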